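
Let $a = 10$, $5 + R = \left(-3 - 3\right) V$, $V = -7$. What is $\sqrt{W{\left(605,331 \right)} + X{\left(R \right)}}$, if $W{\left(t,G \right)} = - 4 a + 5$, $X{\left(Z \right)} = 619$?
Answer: $2 \sqrt{146} \approx 24.166$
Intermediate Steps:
$R = 37$ ($R = -5 + \left(-3 - 3\right) \left(-7\right) = -5 - -42 = -5 + 42 = 37$)
$W{\left(t,G \right)} = -35$ ($W{\left(t,G \right)} = \left(-4\right) 10 + 5 = -40 + 5 = -35$)
$\sqrt{W{\left(605,331 \right)} + X{\left(R \right)}} = \sqrt{-35 + 619} = \sqrt{584} = 2 \sqrt{146}$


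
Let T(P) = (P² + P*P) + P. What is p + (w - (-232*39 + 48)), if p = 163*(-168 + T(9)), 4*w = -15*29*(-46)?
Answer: 28983/2 ≈ 14492.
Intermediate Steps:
T(P) = P + 2*P² (T(P) = (P² + P²) + P = 2*P² + P = P + 2*P²)
w = 10005/2 (w = (-15*29*(-46))/4 = (-435*(-46))/4 = (¼)*20010 = 10005/2 ≈ 5002.5)
p = 489 (p = 163*(-168 + 9*(1 + 2*9)) = 163*(-168 + 9*(1 + 18)) = 163*(-168 + 9*19) = 163*(-168 + 171) = 163*3 = 489)
p + (w - (-232*39 + 48)) = 489 + (10005/2 - (-232*39 + 48)) = 489 + (10005/2 - (-9048 + 48)) = 489 + (10005/2 - 1*(-9000)) = 489 + (10005/2 + 9000) = 489 + 28005/2 = 28983/2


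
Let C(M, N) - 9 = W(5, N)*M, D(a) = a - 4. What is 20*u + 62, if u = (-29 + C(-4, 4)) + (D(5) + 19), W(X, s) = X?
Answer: -338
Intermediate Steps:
D(a) = -4 + a
C(M, N) = 9 + 5*M
u = -20 (u = (-29 + (9 + 5*(-4))) + ((-4 + 5) + 19) = (-29 + (9 - 20)) + (1 + 19) = (-29 - 11) + 20 = -40 + 20 = -20)
20*u + 62 = 20*(-20) + 62 = -400 + 62 = -338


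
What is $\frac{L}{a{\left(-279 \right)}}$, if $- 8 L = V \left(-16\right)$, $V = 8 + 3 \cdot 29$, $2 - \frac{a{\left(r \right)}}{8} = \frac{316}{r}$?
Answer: $\frac{1395}{184} \approx 7.5815$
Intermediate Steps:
$a{\left(r \right)} = 16 - \frac{2528}{r}$ ($a{\left(r \right)} = 16 - 8 \frac{316}{r} = 16 - \frac{2528}{r}$)
$V = 95$ ($V = 8 + 87 = 95$)
$L = 190$ ($L = - \frac{95 \left(-16\right)}{8} = \left(- \frac{1}{8}\right) \left(-1520\right) = 190$)
$\frac{L}{a{\left(-279 \right)}} = \frac{190}{16 - \frac{2528}{-279}} = \frac{190}{16 - - \frac{2528}{279}} = \frac{190}{16 + \frac{2528}{279}} = \frac{190}{\frac{6992}{279}} = 190 \cdot \frac{279}{6992} = \frac{1395}{184}$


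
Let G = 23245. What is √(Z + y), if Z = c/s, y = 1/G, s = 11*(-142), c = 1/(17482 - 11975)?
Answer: √1715325644007306870/199951955830 ≈ 0.0065501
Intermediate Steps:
c = 1/5507 ≈ 0.00018159
s = -1562
y = 1/23245 ≈ 4.3020e-5
Z = -1/8601934 (Z = (1/5507)/(-1562) = (1/5507)*(-1/1562) = -1/8601934 ≈ -1.1625e-7)
√(Z + y) = √(-1/8601934 + 1/23245) = √(8578689/199951955830) = √1715325644007306870/199951955830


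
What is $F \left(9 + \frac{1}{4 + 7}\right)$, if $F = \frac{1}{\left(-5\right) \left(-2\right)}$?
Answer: $\frac{10}{11} \approx 0.90909$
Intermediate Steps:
$F = \frac{1}{10} \approx 0.1$
$F \left(9 + \frac{1}{4 + 7}\right) = \frac{9 + \frac{1}{4 + 7}}{10} = \frac{9 + \frac{1}{11}}{10} = \frac{1}{10} \cdot \frac{100}{11} = \frac{10}{11}$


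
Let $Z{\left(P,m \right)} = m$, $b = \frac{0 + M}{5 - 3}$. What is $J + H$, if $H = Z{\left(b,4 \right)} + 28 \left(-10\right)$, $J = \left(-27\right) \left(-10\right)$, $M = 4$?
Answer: $-6$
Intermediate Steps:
$b = 2$ ($b = \frac{0 + 4}{5 - 3} = \frac{4}{2} = 4 \cdot \frac{1}{2} = 2$)
$J = 270$
$H = -276$ ($H = 4 + 28 \left(-10\right) = 4 - 280 = -276$)
$J + H = 270 - 276 = -6$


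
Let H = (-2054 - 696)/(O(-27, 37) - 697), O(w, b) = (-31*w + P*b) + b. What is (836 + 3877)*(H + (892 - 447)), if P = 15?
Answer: 253708645/122 ≈ 2.0796e+6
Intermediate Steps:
O(w, b) = -31*w + 16*b (O(w, b) = (-31*w + 15*b) + b = -31*w + 16*b)
H = -1375/366 (H = (-2054 - 696)/((-31*(-27) + 16*37) - 697) = -2750/((837 + 592) - 697) = -2750/(1429 - 697) = -2750/732 = -2750*1/732 = -1375/366 ≈ -3.7568)
(836 + 3877)*(H + (892 - 447)) = (836 + 3877)*(-1375/366 + (892 - 447)) = 4713*(-1375/366 + 445) = 4713*(161495/366) = 253708645/122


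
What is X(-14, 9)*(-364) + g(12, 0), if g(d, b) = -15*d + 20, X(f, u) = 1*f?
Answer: 4936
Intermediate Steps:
X(f, u) = f
g(d, b) = 20 - 15*d
X(-14, 9)*(-364) + g(12, 0) = -14*(-364) + (20 - 15*12) = 5096 + (20 - 180) = 5096 - 160 = 4936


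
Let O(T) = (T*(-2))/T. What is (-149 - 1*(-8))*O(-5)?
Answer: 282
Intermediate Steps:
O(T) = -2 (O(T) = (-2*T)/T = -2)
(-149 - 1*(-8))*O(-5) = (-149 - 1*(-8))*(-2) = (-149 + 8)*(-2) = -141*(-2) = 282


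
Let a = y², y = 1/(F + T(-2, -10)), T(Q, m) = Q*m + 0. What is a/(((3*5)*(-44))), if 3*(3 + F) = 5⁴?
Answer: -3/100534720 ≈ -2.9840e-8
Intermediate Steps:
F = 616/3 (F = -3 + (⅓)*5⁴ = -3 + (⅓)*625 = -3 + 625/3 = 616/3 ≈ 205.33)
T(Q, m) = Q*m
y = 3/676 (y = 1/(616/3 - 2*(-10)) = 1/(616/3 + 20) = 1/(676/3) = 3/676 ≈ 0.0044379)
a = 9/456976 (a = (3/676)² = 9/456976 ≈ 1.9695e-5)
a/(((3*5)*(-44))) = 9/(456976*(((3*5)*(-44)))) = 9/(456976*((15*(-44)))) = (9/456976)/(-660) = (9/456976)*(-1/660) = -3/100534720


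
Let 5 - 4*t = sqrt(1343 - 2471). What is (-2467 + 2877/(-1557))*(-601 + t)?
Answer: 768478867/519 + 640666*I*sqrt(282)/519 ≈ 1.4807e+6 + 20730.0*I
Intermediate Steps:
t = 5/4 - I*sqrt(282)/2 (t = 5/4 - sqrt(1343 - 2471)/4 = 5/4 - I*sqrt(282)/2 ≈ 1.25 - 8.3964*I)
(-2467 + 2877/(-1557))*(-601 + t) = (-2467 + 2877/(-1557))*(-601 + (5/4 - I*sqrt(282)/2)) = (-2467 + 2877*(-1/1557))*(-2399/4 - I*sqrt(282)/2) = (-2467 - 959/519)*(-2399/4 - I*sqrt(282)/2) = -1281332*(-2399/4 - I*sqrt(282)/2)/519 = 768478867/519 + 640666*I*sqrt(282)/519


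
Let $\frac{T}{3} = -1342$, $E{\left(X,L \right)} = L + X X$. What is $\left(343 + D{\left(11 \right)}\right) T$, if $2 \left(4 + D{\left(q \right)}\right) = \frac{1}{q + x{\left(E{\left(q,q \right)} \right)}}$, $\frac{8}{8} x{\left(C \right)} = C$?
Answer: $- \frac{17742765}{13} \approx -1.3648 \cdot 10^{6}$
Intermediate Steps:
$E{\left(X,L \right)} = L + X^{2}$
$x{\left(C \right)} = C$
$T = -4026$ ($T = 3 \left(-1342\right) = -4026$)
$D{\left(q \right)} = -4 + \frac{1}{2 \left(q^{2} + 2 q\right)}$ ($D{\left(q \right)} = -4 + \frac{1}{2 \left(q + \left(q + q^{2}\right)\right)} = -4 + \frac{1}{2 \left(q^{2} + 2 q\right)}$)
$\left(343 + D{\left(11 \right)}\right) T = \left(343 + \frac{1 - 176 - 8 \cdot 11^{2}}{2 \cdot 11 \left(2 + 11\right)}\right) \left(-4026\right) = \left(343 + \frac{1}{2} \cdot \frac{1}{11} \cdot \frac{1}{13} \left(1 - 176 - 968\right)\right) \left(-4026\right) = \left(343 + \frac{1}{2} \cdot \frac{1}{11} \cdot \frac{1}{13} \left(-1143\right)\right) \left(-4026\right) = \left(343 - \frac{1143}{286}\right) \left(-4026\right) = \frac{96955}{286} \left(-4026\right) = - \frac{17742765}{13}$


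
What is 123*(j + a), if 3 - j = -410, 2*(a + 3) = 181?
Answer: 123123/2 ≈ 61562.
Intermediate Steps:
a = 175/2 (a = -3 + (½)*181 = -3 + 181/2 = 175/2 ≈ 87.500)
j = 413 (j = 3 - 1*(-410) = 3 + 410 = 413)
123*(j + a) = 123*(413 + 175/2) = 123*(1001/2) = 123123/2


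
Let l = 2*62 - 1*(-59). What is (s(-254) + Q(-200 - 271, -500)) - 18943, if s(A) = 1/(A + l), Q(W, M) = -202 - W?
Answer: -1325855/71 ≈ -18674.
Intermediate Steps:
l = 183 (l = 124 + 59 = 183)
s(A) = 1/(183 + A) (s(A) = 1/(A + 183) = 1/(183 + A))
(s(-254) + Q(-200 - 271, -500)) - 18943 = (1/(183 - 254) + (-202 - (-200 - 271))) - 18943 = (1/(-71) + (-202 - 1*(-471))) - 18943 = (-1/71 + (-202 + 471)) - 18943 = (-1/71 + 269) - 18943 = 19098/71 - 18943 = -1325855/71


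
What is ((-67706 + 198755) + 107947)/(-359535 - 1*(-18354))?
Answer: -238996/341181 ≈ -0.70050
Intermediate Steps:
((-67706 + 198755) + 107947)/(-359535 - 1*(-18354)) = (131049 + 107947)/(-359535 + 18354) = 238996/(-341181) = 238996*(-1/341181) = -238996/341181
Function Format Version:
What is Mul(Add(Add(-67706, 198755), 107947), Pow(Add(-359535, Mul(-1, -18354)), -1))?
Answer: Rational(-238996, 341181) ≈ -0.70050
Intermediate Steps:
Mul(Add(Add(-67706, 198755), 107947), Pow(Add(-359535, Mul(-1, -18354)), -1)) = Mul(Add(131049, 107947), Pow(Add(-359535, 18354), -1)) = Mul(238996, Pow(-341181, -1)) = Mul(238996, Rational(-1, 341181)) = Rational(-238996, 341181)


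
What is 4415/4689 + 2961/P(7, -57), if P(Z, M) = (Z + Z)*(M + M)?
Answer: -325609/356364 ≈ -0.91370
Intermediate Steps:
P(Z, M) = 4*M*Z (P(Z, M) = (2*Z)*(2*M) = 4*M*Z)
4415/4689 + 2961/P(7, -57) = 4415/4689 + 2961/((4*(-57)*7)) = 4415*(1/4689) + 2961/(-1596) = 4415/4689 + 2961*(-1/1596) = 4415/4689 - 141/76 = -325609/356364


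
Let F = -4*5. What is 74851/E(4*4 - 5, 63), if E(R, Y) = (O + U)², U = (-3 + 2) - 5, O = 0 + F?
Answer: 74851/676 ≈ 110.73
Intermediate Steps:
F = -20
O = -20 (O = 0 - 20 = -20)
U = -6 (U = -1 - 5 = -6)
E(R, Y) = 676 (E(R, Y) = (-20 - 6)² = (-26)² = 676)
74851/E(4*4 - 5, 63) = 74851/676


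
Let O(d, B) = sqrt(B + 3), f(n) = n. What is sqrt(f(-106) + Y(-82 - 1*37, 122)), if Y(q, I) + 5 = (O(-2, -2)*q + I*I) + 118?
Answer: 2*sqrt(3693) ≈ 121.54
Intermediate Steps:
O(d, B) = sqrt(3 + B)
Y(q, I) = 113 + q + I**2 (Y(q, I) = -5 + ((sqrt(3 - 2)*q + I*I) + 118) = -5 + ((sqrt(1)*q + I**2) + 118) = -5 + ((1*q + I**2) + 118) = -5 + ((q + I**2) + 118) = -5 + (118 + q + I**2) = 113 + q + I**2)
sqrt(f(-106) + Y(-82 - 1*37, 122)) = sqrt(-106 + (113 + (-82 - 1*37) + 122**2)) = sqrt(-106 + (113 + (-82 - 37) + 14884)) = sqrt(-106 + (113 - 119 + 14884)) = sqrt(-106 + 14878) = sqrt(14772) = 2*sqrt(3693)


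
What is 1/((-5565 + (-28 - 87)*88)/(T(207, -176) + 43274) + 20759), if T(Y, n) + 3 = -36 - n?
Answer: 43411/901153264 ≈ 4.8173e-5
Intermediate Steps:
T(Y, n) = -39 - n (T(Y, n) = -3 + (-36 - n) = -39 - n)
1/((-5565 + (-28 - 87)*88)/(T(207, -176) + 43274) + 20759) = 1/((-5565 + (-28 - 87)*88)/((-39 - 1*(-176)) + 43274) + 20759) = 1/((-5565 - 115*88)/((-39 + 176) + 43274) + 20759) = 1/((-5565 - 10120)/(137 + 43274) + 20759) = 1/(-15685/43411 + 20759) = 1/(901153264/43411) = 43411/901153264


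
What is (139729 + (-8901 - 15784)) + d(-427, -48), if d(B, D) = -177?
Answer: 114867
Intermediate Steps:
(139729 + (-8901 - 15784)) + d(-427, -48) = (139729 + (-8901 - 15784)) - 177 = (139729 - 24685) - 177 = 115044 - 177 = 114867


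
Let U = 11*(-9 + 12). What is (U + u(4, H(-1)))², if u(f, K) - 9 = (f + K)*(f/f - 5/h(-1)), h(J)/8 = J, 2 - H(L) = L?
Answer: 182329/64 ≈ 2848.9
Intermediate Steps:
H(L) = 2 - L
h(J) = 8*J
U = 33 (U = 11*3 = 33)
u(f, K) = 9 + 13*K/8 + 13*f/8 (u(f, K) = 9 + (f + K)*(f/f - 5/(8*(-1))) = 9 + (K + f)*(1 - 5/(-8)) = 9 + (K + f)*(1 - 5*(-⅛)) = 9 + (K + f)*(1 + 5/8) = 9 + (K + f)*(13/8) = 9 + (13*K/8 + 13*f/8) = 9 + 13*K/8 + 13*f/8)
(U + u(4, H(-1)))² = (33 + (9 + 13*(2 - 1*(-1))/8 + (13/8)*4))² = (33 + (9 + 13*(2 + 1)/8 + 13/2))² = (33 + (9 + (13/8)*3 + 13/2))² = (33 + (9 + 39/8 + 13/2))² = (33 + 163/8)² = (427/8)² = 182329/64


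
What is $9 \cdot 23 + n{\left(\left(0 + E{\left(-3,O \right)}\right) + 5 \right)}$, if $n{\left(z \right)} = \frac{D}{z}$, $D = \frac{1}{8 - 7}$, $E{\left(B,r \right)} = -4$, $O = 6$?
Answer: $208$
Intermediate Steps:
$D = 1$ ($D = 1^{-1} = 1$)
$n{\left(z \right)} = \frac{1}{z}$ ($n{\left(z \right)} = 1 \frac{1}{z} = \frac{1}{z}$)
$9 \cdot 23 + n{\left(\left(0 + E{\left(-3,O \right)}\right) + 5 \right)} = 9 \cdot 23 + \frac{1}{\left(0 - 4\right) + 5} = 207 + \frac{1}{-4 + 5} = 207 + 1^{-1} = 207 + 1 = 208$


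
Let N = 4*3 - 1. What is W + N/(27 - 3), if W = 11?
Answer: 275/24 ≈ 11.458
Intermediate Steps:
N = 11 (N = 12 - 1 = 11)
W + N/(27 - 3) = 11 + 11/(27 - 3) = 11 + 11/24 = 275/24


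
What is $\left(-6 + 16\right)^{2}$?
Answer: $100$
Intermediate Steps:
$\left(-6 + 16\right)^{2} = 10^{2} = 100$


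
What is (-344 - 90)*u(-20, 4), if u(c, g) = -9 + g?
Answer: 2170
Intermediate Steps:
(-344 - 90)*u(-20, 4) = (-344 - 90)*(-9 + 4) = -434*(-5) = 2170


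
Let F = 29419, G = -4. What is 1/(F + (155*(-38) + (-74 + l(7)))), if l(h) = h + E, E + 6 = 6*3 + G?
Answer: 1/23470 ≈ 4.2608e-5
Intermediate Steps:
E = 8 (E = -6 + (6*3 - 4) = -6 + (18 - 4) = -6 + 14 = 8)
l(h) = 8 + h (l(h) = h + 8 = 8 + h)
1/(F + (155*(-38) + (-74 + l(7)))) = 1/(29419 + (155*(-38) + (-74 + (8 + 7)))) = 1/(29419 + (-5890 + (-74 + 15))) = 1/(29419 + (-5890 - 59)) = 1/(29419 - 5949) = 1/23470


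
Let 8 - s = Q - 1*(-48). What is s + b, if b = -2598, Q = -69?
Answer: -2569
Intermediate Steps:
s = 29 (s = 8 - (-69 - 1*(-48)) = 8 - (-69 + 48) = 8 - 1*(-21) = 8 + 21 = 29)
s + b = 29 - 2598 = -2569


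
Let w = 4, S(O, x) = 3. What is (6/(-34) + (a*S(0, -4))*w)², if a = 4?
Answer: 660969/289 ≈ 2287.1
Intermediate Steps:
(6/(-34) + (a*S(0, -4))*w)² = (6/(-34) + (4*3)*4)² = (6*(-1/34) + 12*4)² = (-3/17 + 48)² = (813/17)² = 660969/289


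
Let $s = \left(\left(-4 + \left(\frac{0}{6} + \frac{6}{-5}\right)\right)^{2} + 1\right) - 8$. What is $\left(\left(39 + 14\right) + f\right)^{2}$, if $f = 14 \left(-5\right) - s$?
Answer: $\frac{857476}{625} \approx 1372.0$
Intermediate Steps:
$s = \frac{501}{25}$ ($s = \left(\left(-4 + \left(0 \cdot \frac{1}{6} + 6 \left(- \frac{1}{5}\right)\right)\right)^{2} + 1\right) - 8 = \left(\left(-4 + \left(0 - \frac{6}{5}\right)\right)^{2} + 1\right) - 8 = \left(\left(-4 - \frac{6}{5}\right)^{2} + 1\right) - 8 = \left(\left(- \frac{26}{5}\right)^{2} + 1\right) - 8 = \left(\frac{676}{25} + 1\right) - 8 = \frac{701}{25} - 8 = \frac{501}{25} \approx 20.04$)
$f = - \frac{2251}{25}$ ($f = 14 \left(-5\right) - \frac{501}{25} = -70 - \frac{501}{25} = - \frac{2251}{25} \approx -90.04$)
$\left(\left(39 + 14\right) + f\right)^{2} = \left(\left(39 + 14\right) - \frac{2251}{25}\right)^{2} = \left(53 - \frac{2251}{25}\right)^{2} = \left(- \frac{926}{25}\right)^{2} = \frac{857476}{625}$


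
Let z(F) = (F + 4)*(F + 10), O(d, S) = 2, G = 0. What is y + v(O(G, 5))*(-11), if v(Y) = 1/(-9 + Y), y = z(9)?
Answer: 1740/7 ≈ 248.57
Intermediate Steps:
z(F) = (4 + F)*(10 + F)
y = 247 (y = 40 + 9² + 14*9 = 40 + 81 + 126 = 247)
y + v(O(G, 5))*(-11) = 247 - 11/(-9 + 2) = 247 - 11/(-7) = 247 - ⅐*(-11) = 247 + 11/7 = 1740/7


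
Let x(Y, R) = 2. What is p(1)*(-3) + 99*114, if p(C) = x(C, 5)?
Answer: 11280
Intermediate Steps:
p(C) = 2
p(1)*(-3) + 99*114 = 2*(-3) + 99*114 = -6 + 11286 = 11280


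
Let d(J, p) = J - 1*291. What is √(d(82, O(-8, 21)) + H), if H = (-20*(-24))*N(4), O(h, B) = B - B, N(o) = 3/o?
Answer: √151 ≈ 12.288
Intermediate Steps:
O(h, B) = 0
d(J, p) = -291 + J (d(J, p) = J - 291 = -291 + J)
H = 360 (H = (-20*(-24))*(3/4) = 480*(3*(¼)) = 480*(¾) = 360)
√(d(82, O(-8, 21)) + H) = √((-291 + 82) + 360) = √(-209 + 360) = √151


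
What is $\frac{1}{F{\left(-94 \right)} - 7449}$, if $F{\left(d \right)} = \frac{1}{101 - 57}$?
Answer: $- \frac{44}{327755} \approx -0.00013425$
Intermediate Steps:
$F{\left(d \right)} = \frac{1}{44}$
$\frac{1}{F{\left(-94 \right)} - 7449} = \frac{1}{\frac{1}{44} - 7449} = \frac{1}{- \frac{327755}{44}} = - \frac{44}{327755}$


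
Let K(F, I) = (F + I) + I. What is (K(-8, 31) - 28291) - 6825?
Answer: -35062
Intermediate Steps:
K(F, I) = F + 2*I
(K(-8, 31) - 28291) - 6825 = ((-8 + 2*31) - 28291) - 6825 = ((-8 + 62) - 28291) - 6825 = (54 - 28291) - 6825 = -28237 - 6825 = -35062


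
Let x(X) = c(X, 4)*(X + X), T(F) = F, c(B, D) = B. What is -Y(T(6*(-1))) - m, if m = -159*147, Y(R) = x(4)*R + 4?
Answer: 23561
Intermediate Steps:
x(X) = 2*X² (x(X) = X*(X + X) = X*(2*X) = 2*X²)
Y(R) = 4 + 32*R (Y(R) = (2*4²)*R + 4 = (2*16)*R + 4 = 32*R + 4 = 4 + 32*R)
m = -23373
-Y(T(6*(-1))) - m = -(4 + 32*(6*(-1))) - 1*(-23373) = -(4 + 32*(-6)) + 23373 = -(4 - 192) + 23373 = -1*(-188) + 23373 = 188 + 23373 = 23561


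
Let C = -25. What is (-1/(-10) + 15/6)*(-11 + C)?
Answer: -468/5 ≈ -93.600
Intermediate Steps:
(-1/(-10) + 15/6)*(-11 + C) = (-1/(-10) + 15/6)*(-11 - 25) = (-1*(-1/10) + 15*(1/6))*(-36) = (1/10 + 5/2)*(-36) = (13/5)*(-36) = -468/5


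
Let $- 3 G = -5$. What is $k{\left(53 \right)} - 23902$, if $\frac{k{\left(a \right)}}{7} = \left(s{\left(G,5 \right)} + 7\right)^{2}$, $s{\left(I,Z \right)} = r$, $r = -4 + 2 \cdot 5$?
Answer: $-22719$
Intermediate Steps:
$G = \frac{5}{3}$ ($G = \left(- \frac{1}{3}\right) \left(-5\right) = \frac{5}{3} \approx 1.6667$)
$r = 6$ ($r = -4 + 10 = 6$)
$s{\left(I,Z \right)} = 6$
$k{\left(a \right)} = 1183$ ($k{\left(a \right)} = 7 \left(6 + 7\right)^{2} = 7 \cdot 13^{2} = 7 \cdot 169 = 1183$)
$k{\left(53 \right)} - 23902 = 1183 - 23902 = -22719$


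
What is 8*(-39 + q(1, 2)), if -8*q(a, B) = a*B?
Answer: -314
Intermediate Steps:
q(a, B) = -B*a/8 (q(a, B) = -a*B/8 = -B*a/8)
8*(-39 + q(1, 2)) = 8*(-39 - 1/8*2*1) = 8*(-39 - 1/4) = 8*(-157/4) = -314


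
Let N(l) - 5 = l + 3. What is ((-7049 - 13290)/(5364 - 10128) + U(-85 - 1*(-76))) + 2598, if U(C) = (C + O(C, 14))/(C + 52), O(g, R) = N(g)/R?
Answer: 3731257997/1433964 ≈ 2602.1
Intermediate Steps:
N(l) = 8 + l (N(l) = 5 + (l + 3) = 5 + (3 + l) = 8 + l)
O(g, R) = (8 + g)/R
U(C) = (4/7 + 15*C/14)/(52 + C) (U(C) = (C + (8 + C)/14)/(C + 52) = (C + (8 + C)/14)/(52 + C) = (C + (4/7 + C/14))/(52 + C) = (4/7 + 15*C/14)/(52 + C))
((-7049 - 13290)/(5364 - 10128) + U(-85 - 1*(-76))) + 2598 = ((-7049 - 13290)/(5364 - 10128) + (8 + 15*(-85 - 1*(-76)))/(14*(52 + (-85 - 1*(-76))))) + 2598 = (-20339/(-4764) + (8 + 15*(-85 + 76))/(14*(52 + (-85 + 76)))) + 2598 = (-20339*(-1/4764) + (8 + 15*(-9))/(14*(52 - 9))) + 2598 = (20339/4764 + (1/14)*(8 - 135)/43) + 2598 = (20339/4764 + (1/14)*(1/43)*(-127)) + 2598 = (20339/4764 - 127/602) + 2598 = 5819525/1433964 + 2598 = 3731257997/1433964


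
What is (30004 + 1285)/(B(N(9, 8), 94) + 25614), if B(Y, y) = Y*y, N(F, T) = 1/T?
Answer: 125156/102503 ≈ 1.2210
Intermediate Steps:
(30004 + 1285)/(B(N(9, 8), 94) + 25614) = (30004 + 1285)/(94/8 + 25614) = 31289/((1/8)*94 + 25614) = 31289/(47/4 + 25614) = 31289/(102503/4) = 31289*(4/102503) = 125156/102503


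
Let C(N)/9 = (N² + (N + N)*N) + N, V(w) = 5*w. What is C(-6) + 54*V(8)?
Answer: 3078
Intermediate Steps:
C(N) = 9*N + 27*N² (C(N) = 9*((N² + (N + N)*N) + N) = 9*((N² + (2*N)*N) + N) = 9*((N² + 2*N²) + N) = 9*(3*N² + N) = 9*(N + 3*N²) = 9*N + 27*N²)
C(-6) + 54*V(8) = 9*(-6)*(1 + 3*(-6)) + 54*(5*8) = 9*(-6)*(1 - 18) + 54*40 = 9*(-6)*(-17) + 2160 = 918 + 2160 = 3078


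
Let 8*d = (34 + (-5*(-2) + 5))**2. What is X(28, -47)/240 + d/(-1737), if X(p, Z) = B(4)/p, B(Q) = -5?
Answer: -135035/778176 ≈ -0.17353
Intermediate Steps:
X(p, Z) = -5/p
d = 2401/8 (d = (34 + (-5*(-2) + 5))**2/8 = (34 + (10 + 5))**2/8 = (34 + 15)**2/8 = (1/8)*49**2 = (1/8)*2401 = 2401/8 ≈ 300.13)
X(28, -47)/240 + d/(-1737) = -5/28/240 + (2401/8)/(-1737) = -5*1/28*(1/240) + (2401/8)*(-1/1737) = -5/28*1/240 - 2401/13896 = -1/1344 - 2401/13896 = -135035/778176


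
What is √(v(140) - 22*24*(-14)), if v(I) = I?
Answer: 2*√1883 ≈ 86.787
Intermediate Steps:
√(v(140) - 22*24*(-14)) = √(140 - 22*24*(-14)) = √(140 - 528*(-14)) = √(140 + 7392) = √7532 = 2*√1883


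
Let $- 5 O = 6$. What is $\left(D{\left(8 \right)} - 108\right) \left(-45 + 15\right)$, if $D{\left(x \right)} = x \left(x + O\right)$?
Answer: $1608$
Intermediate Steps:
$O = - \frac{6}{5}$ ($O = \left(- \frac{1}{5}\right) 6 = - \frac{6}{5} \approx -1.2$)
$D{\left(x \right)} = x \left(- \frac{6}{5} + x\right)$ ($D{\left(x \right)} = x \left(x - \frac{6}{5}\right) = x \left(- \frac{6}{5} + x\right)$)
$\left(D{\left(8 \right)} - 108\right) \left(-45 + 15\right) = \left(\frac{1}{5} \cdot 8 \left(-6 + 5 \cdot 8\right) - 108\right) \left(-45 + 15\right) = \left(\frac{1}{5} \cdot 8 \left(-6 + 40\right) - 108\right) \left(-30\right) = \left(\frac{1}{5} \cdot 8 \cdot 34 - 108\right) \left(-30\right) = \left(\frac{272}{5} - 108\right) \left(-30\right) = \left(- \frac{268}{5}\right) \left(-30\right) = 1608$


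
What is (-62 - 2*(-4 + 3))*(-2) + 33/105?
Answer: 4211/35 ≈ 120.31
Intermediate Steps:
(-62 - 2*(-4 + 3))*(-2) + 33/105 = (-62 - 2*(-1))*(-2) + 33*(1/105) = (-62 + 2)*(-2) + 11/35 = -60*(-2) + 11/35 = 120 + 11/35 = 4211/35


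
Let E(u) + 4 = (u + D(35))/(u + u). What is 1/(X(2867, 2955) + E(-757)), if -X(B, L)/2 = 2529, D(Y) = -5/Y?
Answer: -5299/26820888 ≈ -0.00019757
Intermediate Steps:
X(B, L) = -5058 (X(B, L) = -2*2529 = -5058)
E(u) = -4 + (-1/7 + u)/(2*u) (E(u) = -4 + (u - 5/35)/(u + u) = -4 + (u - 5*1/35)/((2*u)) = -4 + (u - 1/7)*(1/(2*u)) = -4 + (-1/7 + u)*(1/(2*u)) = -4 + (-1/7 + u)/(2*u))
1/(X(2867, 2955) + E(-757)) = 1/(-5058 + (1/14)*(-1 - 49*(-757))/(-757)) = 1/(-5058 + (1/14)*(-1/757)*(-1 + 37093)) = 1/(-5058 + (1/14)*(-1/757)*37092) = 1/(-5058 - 18546/5299) = 1/(-26820888/5299) = -5299/26820888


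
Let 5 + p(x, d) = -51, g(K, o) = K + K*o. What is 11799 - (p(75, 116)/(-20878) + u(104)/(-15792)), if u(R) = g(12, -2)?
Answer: 162091358189/13737724 ≈ 11799.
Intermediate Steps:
p(x, d) = -56 (p(x, d) = -5 - 51 = -56)
u(R) = -12 (u(R) = 12*(1 - 2) = 12*(-1) = -12)
11799 - (p(75, 116)/(-20878) + u(104)/(-15792)) = 11799 - (-56/(-20878) - 12/(-15792)) = 11799 - (-56*(-1/20878) - 12*(-1/15792)) = 11799 - (28/10439 + 1/1316) = 11799 - 1*47287/13737724 = 11799 - 47287/13737724 = 162091358189/13737724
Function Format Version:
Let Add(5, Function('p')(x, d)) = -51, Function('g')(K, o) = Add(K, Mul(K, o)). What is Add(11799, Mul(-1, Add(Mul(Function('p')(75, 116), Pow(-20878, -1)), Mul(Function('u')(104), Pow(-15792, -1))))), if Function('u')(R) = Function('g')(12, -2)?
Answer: Rational(162091358189, 13737724) ≈ 11799.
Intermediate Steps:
Function('p')(x, d) = -56 (Function('p')(x, d) = Add(-5, -51) = -56)
Function('u')(R) = -12 (Function('u')(R) = Mul(12, Add(1, -2)) = Mul(12, -1) = -12)
Add(11799, Mul(-1, Add(Mul(Function('p')(75, 116), Pow(-20878, -1)), Mul(Function('u')(104), Pow(-15792, -1))))) = Add(11799, Mul(-1, Add(Mul(-56, Pow(-20878, -1)), Mul(-12, Pow(-15792, -1))))) = Add(11799, Mul(-1, Add(Mul(-56, Rational(-1, 20878)), Mul(-12, Rational(-1, 15792))))) = Add(11799, Mul(-1, Add(Rational(28, 10439), Rational(1, 1316)))) = Add(11799, Mul(-1, Rational(47287, 13737724))) = Add(11799, Rational(-47287, 13737724)) = Rational(162091358189, 13737724)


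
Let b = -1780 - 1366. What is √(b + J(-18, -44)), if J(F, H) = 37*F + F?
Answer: I*√3830 ≈ 61.887*I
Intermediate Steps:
J(F, H) = 38*F
b = -3146
√(b + J(-18, -44)) = √(-3146 + 38*(-18)) = √(-3146 - 684) = √(-3830) = I*√3830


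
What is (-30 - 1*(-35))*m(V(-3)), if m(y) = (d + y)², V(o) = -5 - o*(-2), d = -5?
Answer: 1280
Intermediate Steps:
V(o) = -5 + 2*o (V(o) = -5 - (-2)*o = -5 + 2*o)
m(y) = (-5 + y)²
(-30 - 1*(-35))*m(V(-3)) = (-30 - 1*(-35))*(-5 + (-5 + 2*(-3)))² = (-30 + 35)*(-5 + (-5 - 6))² = 5*(-5 - 11)² = 5*(-16)² = 5*256 = 1280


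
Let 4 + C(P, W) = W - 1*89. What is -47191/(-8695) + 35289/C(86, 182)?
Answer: 311037854/773855 ≈ 401.93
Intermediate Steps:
C(P, W) = -93 + W (C(P, W) = -4 + (W - 1*89) = -4 + (W - 89) = -4 + (-89 + W) = -93 + W)
-47191/(-8695) + 35289/C(86, 182) = -47191/(-8695) + 35289/(-93 + 182) = -47191*(-1/8695) + 35289/89 = 47191/8695 + 35289*(1/89) = 47191/8695 + 35289/89 = 311037854/773855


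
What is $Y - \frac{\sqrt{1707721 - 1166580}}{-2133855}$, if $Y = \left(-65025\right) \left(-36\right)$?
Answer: $2340900 + \frac{\sqrt{541141}}{2133855} \approx 2.3409 \cdot 10^{6}$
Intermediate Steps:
$Y = 2340900$
$Y - \frac{\sqrt{1707721 - 1166580}}{-2133855} = 2340900 - \frac{\sqrt{1707721 - 1166580}}{-2133855} = 2340900 - \sqrt{541141} \left(- \frac{1}{2133855}\right) = 2340900 - - \frac{\sqrt{541141}}{2133855} = 2340900 + \frac{\sqrt{541141}}{2133855}$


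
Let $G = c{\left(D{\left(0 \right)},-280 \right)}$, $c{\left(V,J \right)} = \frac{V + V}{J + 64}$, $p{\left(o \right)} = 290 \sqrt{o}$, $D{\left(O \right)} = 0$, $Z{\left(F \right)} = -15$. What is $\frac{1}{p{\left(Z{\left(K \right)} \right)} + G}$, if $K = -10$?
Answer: $- \frac{i \sqrt{15}}{4350} \approx - 0.00089034 i$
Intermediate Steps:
$c{\left(V,J \right)} = \frac{2 V}{64 + J}$
$G = 0$ ($G = 2 \cdot 0 \frac{1}{64 - 280} = 2 \cdot 0 \frac{1}{-216} = 2 \cdot 0 \left(- \frac{1}{216}\right) = 0$)
$\frac{1}{p{\left(Z{\left(K \right)} \right)} + G} = \frac{1}{290 \sqrt{-15} + 0} = \frac{1}{290 i \sqrt{15} + 0} = \frac{1}{290 i \sqrt{15}} = - \frac{i \sqrt{15}}{4350}$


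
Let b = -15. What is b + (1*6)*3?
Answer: 3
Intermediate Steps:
b + (1*6)*3 = -15 + (1*6)*3 = -15 + 6*3 = -15 + 18 = 3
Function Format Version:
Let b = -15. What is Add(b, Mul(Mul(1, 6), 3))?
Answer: 3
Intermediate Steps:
Add(b, Mul(Mul(1, 6), 3)) = Add(-15, Mul(Mul(1, 6), 3)) = Add(-15, Mul(6, 3)) = Add(-15, 18) = 3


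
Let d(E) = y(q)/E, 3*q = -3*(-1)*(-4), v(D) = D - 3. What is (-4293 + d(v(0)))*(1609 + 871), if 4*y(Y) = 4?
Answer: -31942400/3 ≈ -1.0647e+7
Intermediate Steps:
v(D) = -3 + D
q = -4 (q = (-3*(-1)*(-4))/3 = (3*(-4))/3 = (⅓)*(-12) = -4)
y(Y) = 1 (y(Y) = (¼)*4 = 1)
d(E) = 1/E
(-4293 + d(v(0)))*(1609 + 871) = (-4293 + 1/(-3 + 0))*(1609 + 871) = (-4293 + 1/(-3))*2480 = (-4293 - ⅓)*2480 = -12880/3*2480 = -31942400/3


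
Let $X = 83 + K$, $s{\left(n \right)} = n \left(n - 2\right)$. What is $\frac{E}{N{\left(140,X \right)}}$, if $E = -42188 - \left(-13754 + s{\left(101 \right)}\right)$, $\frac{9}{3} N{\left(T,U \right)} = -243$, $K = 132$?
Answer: $\frac{12811}{27} \approx 474.48$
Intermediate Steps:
$s{\left(n \right)} = n \left(-2 + n\right)$
$X = 215$ ($X = 83 + 132 = 215$)
$N{\left(T,U \right)} = -81$ ($N{\left(T,U \right)} = \frac{1}{3} \left(-243\right) = -81$)
$E = -38433$ ($E = -42188 + \left(\left(5648 - 101 \left(-2 + 101\right)\right) + 8106\right) = -42188 + \left(\left(5648 - 101 \cdot 99\right) + 8106\right) = -42188 + \left(\left(5648 - 9999\right) + 8106\right) = -42188 + \left(-4351 + 8106\right) = -42188 + 3755 = -38433$)
$\frac{E}{N{\left(140,X \right)}} = - \frac{38433}{-81} = \left(-38433\right) \left(- \frac{1}{81}\right) = \frac{12811}{27}$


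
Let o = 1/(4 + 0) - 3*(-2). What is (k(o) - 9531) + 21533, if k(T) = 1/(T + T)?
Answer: 300052/25 ≈ 12002.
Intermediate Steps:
o = 25/4 (o = 1/4 + 6 = ¼ + 6 = 25/4 ≈ 6.2500)
k(T) = 1/(2*T)
(k(o) - 9531) + 21533 = (1/(2*(25/4)) - 9531) + 21533 = ((½)*(4/25) - 9531) + 21533 = (2/25 - 9531) + 21533 = -238273/25 + 21533 = 300052/25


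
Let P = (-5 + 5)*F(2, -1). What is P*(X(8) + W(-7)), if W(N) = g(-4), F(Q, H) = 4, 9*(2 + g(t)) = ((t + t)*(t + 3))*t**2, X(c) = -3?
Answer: 0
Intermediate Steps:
g(t) = -2 + 2*t**3*(3 + t)/9 (g(t) = -2 + (((t + t)*(t + 3))*t**2)/9 = -2 + (((2*t)*(3 + t))*t**2)/9 = -2 + ((2*t*(3 + t))*t**2)/9 = -2 + (2*t**3*(3 + t))/9 = -2 + 2*t**3*(3 + t)/9)
W(N) = 110/9 (W(N) = -2 + (2/3)*(-4)**3 + (2/9)*(-4)**4 = -2 + (2/3)*(-64) + (2/9)*256 = -2 - 128/3 + 512/9 = 110/9)
P = 0 (P = (-5 + 5)*4 = 0*4 = 0)
P*(X(8) + W(-7)) = 0*(-3 + 110/9) = 0*(83/9) = 0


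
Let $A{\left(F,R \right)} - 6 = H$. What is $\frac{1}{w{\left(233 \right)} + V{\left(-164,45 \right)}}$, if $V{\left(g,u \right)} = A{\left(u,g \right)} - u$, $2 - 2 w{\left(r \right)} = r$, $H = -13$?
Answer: $- \frac{2}{335} \approx -0.0059702$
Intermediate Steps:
$A{\left(F,R \right)} = -7$ ($A{\left(F,R \right)} = 6 - 13 = -7$)
$w{\left(r \right)} = 1 - \frac{r}{2}$
$V{\left(g,u \right)} = -7 - u$
$\frac{1}{w{\left(233 \right)} + V{\left(-164,45 \right)}} = \frac{1}{\left(1 - \frac{233}{2}\right) - 52} = \frac{1}{- \frac{231}{2} - 52} = \frac{1}{- \frac{335}{2}} = - \frac{2}{335}$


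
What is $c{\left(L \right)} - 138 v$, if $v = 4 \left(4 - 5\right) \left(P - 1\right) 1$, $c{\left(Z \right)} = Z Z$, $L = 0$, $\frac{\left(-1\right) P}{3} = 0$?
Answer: $-552$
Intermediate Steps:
$P = 0$ ($P = \left(-3\right) 0 = 0$)
$c{\left(Z \right)} = Z^{2}$
$v = 4$ ($v = 4 \left(4 - 5\right) \left(0 - 1\right) 1 = 4 \left(-1\right) \left(-1\right) 1 = \left(-4\right) \left(-1\right) 1 = 4 \cdot 1 = 4$)
$c{\left(L \right)} - 138 v = 0^{2} - 552 = 0 - 552 = -552$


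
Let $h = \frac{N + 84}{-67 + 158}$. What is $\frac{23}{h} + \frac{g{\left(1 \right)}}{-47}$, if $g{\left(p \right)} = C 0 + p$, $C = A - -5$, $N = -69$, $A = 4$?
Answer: $\frac{98356}{705} \approx 139.51$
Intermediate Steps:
$h = \frac{15}{91}$ ($h = \frac{-69 + 84}{-67 + 158} = \frac{15}{91} \approx 0.16484$)
$C = 9$ ($C = 4 - -5 = 4 + 5 = 9$)
$g{\left(p \right)} = p$ ($g{\left(p \right)} = 9 \cdot 0 + p = 0 + p = p$)
$\frac{23}{h} + \frac{g{\left(1 \right)}}{-47} = \frac{23}{\frac{15}{91}} + 1 \frac{1}{-47} = 23 \cdot \frac{91}{15} + 1 \left(- \frac{1}{47}\right) = \frac{2093}{15} - \frac{1}{47} = \frac{98356}{705}$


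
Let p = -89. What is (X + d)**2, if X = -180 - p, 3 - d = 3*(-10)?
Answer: 3364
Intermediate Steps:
d = 33 (d = 3 - 3*(-10) = 3 - 1*(-30) = 3 + 30 = 33)
X = -91 (X = -180 - 1*(-89) = -180 + 89 = -91)
(X + d)**2 = (-91 + 33)**2 = (-58)**2 = 3364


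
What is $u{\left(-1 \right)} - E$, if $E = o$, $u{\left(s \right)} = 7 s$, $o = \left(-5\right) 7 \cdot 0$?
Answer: $-7$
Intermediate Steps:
$o = 0$ ($o = \left(-35\right) 0 = 0$)
$E = 0$
$u{\left(-1 \right)} - E = 7 \left(-1\right) - 0 = -7 + 0 = -7$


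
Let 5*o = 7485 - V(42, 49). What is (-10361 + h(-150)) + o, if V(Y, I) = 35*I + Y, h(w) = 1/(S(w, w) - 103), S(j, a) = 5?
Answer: -4515551/490 ≈ -9215.4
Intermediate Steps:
h(w) = -1/98 (h(w) = 1/(5 - 103) = 1/(-98) = -1/98)
V(Y, I) = Y + 35*I
o = 5728/5 (o = (7485 - (42 + 35*49))/5 = (7485 - (42 + 1715))/5 = (7485 - 1*1757)/5 = (7485 - 1757)/5 = (1/5)*5728 = 5728/5 ≈ 1145.6)
(-10361 + h(-150)) + o = (-10361 - 1/98) + 5728/5 = -1015379/98 + 5728/5 = -4515551/490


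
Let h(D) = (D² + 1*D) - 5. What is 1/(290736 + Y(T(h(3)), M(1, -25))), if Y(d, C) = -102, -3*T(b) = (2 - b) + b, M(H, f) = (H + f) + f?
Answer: 1/290634 ≈ 3.4408e-6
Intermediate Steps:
M(H, f) = H + 2*f
h(D) = -5 + D + D² (h(D) = (D² + D) - 5 = (D + D²) - 5 = -5 + D + D²)
T(b) = -⅔ (T(b) = -((2 - b) + b)/3 = -⅓*2 = -⅔)
1/(290736 + Y(T(h(3)), M(1, -25))) = 1/(290736 - 102) = 1/290634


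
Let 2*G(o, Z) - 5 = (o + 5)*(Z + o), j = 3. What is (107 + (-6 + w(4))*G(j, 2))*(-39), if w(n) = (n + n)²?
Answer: -55068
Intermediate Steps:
w(n) = 4*n² (w(n) = (2*n)² = 4*n²)
G(o, Z) = 5/2 + (5 + o)*(Z + o)/2 (G(o, Z) = 5/2 + ((o + 5)*(Z + o))/2 = 5/2 + ((5 + o)*(Z + o))/2 = 5/2 + (5 + o)*(Z + o)/2)
(107 + (-6 + w(4))*G(j, 2))*(-39) = (107 + (-6 + 4*4²)*(5/2 + (½)*3² + (5/2)*2 + (5/2)*3 + (½)*2*3))*(-39) = (107 + (-6 + 4*16)*(5/2 + (½)*9 + 5 + 15/2 + 3))*(-39) = (107 + (-6 + 64)*(5/2 + 9/2 + 5 + 15/2 + 3))*(-39) = (107 + 58*(45/2))*(-39) = (107 + 1305)*(-39) = 1412*(-39) = -55068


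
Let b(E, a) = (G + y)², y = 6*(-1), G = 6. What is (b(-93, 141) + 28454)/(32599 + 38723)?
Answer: 14227/35661 ≈ 0.39895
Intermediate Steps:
y = -6
b(E, a) = 0 (b(E, a) = (6 - 6)² = 0² = 0)
(b(-93, 141) + 28454)/(32599 + 38723) = (0 + 28454)/(32599 + 38723) = 28454/71322 = 28454*(1/71322) = 14227/35661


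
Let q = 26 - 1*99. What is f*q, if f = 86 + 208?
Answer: -21462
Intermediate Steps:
f = 294
q = -73 (q = 26 - 99 = -73)
f*q = 294*(-73) = -21462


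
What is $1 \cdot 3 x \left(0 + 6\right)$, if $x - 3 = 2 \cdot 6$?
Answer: $270$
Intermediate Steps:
$x = 15$ ($x = 3 + 2 \cdot 6 = 3 + 12 = 15$)
$1 \cdot 3 x \left(0 + 6\right) = 1 \cdot 3 \cdot 15 \left(0 + 6\right) = 3 \cdot 15 \cdot 6 = 3 \cdot 90 = 270$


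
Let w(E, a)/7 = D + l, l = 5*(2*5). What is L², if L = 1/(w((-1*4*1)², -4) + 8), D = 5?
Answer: 1/154449 ≈ 6.4746e-6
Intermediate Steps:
l = 50 (l = 5*10 = 50)
w(E, a) = 385 (w(E, a) = 7*(5 + 50) = 7*55 = 385)
L = 1/393 (L = 1/(385 + 8) = 1/393 ≈ 0.0025445)
L² = (1/393)² = 1/154449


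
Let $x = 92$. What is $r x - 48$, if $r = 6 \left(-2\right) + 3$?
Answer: $-876$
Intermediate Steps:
$r = -9$ ($r = -12 + 3 = -9$)
$r x - 48 = \left(-9\right) 92 - 48 = -828 - 48 = -876$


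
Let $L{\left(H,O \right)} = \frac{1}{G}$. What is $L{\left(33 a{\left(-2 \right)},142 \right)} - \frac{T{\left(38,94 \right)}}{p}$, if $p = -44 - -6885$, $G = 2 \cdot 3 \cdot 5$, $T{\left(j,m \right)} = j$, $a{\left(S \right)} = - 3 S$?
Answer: $\frac{5701}{205230} \approx 0.027779$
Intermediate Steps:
$G = 30$ ($G = 6 \cdot 5 = 30$)
$p = 6841$ ($p = -44 + 6885 = 6841$)
$L{\left(H,O \right)} = \frac{1}{30}$
$L{\left(33 a{\left(-2 \right)},142 \right)} - \frac{T{\left(38,94 \right)}}{p} = \frac{1}{30} - \frac{38}{6841} = \frac{5701}{205230}$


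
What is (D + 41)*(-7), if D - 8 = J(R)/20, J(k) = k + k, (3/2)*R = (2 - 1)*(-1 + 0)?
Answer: -5138/15 ≈ -342.53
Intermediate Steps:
R = -2/3 (R = 2*((2 - 1)*(-1 + 0))/3 = 2*(1*(-1))/3 = (2/3)*(-1) = -2/3 ≈ -0.66667)
J(k) = 2*k
D = 119/15 (D = 8 + (2*(-2/3))/20 = 8 - 4/3*1/20 = 8 - 1/15 = 119/15 ≈ 7.9333)
(D + 41)*(-7) = (119/15 + 41)*(-7) = (734/15)*(-7) = -5138/15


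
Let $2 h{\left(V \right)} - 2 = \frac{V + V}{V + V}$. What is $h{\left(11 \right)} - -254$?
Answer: $\frac{511}{2} \approx 255.5$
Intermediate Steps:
$h{\left(V \right)} = \frac{3}{2}$ ($h{\left(V \right)} = 1 + \frac{\left(V + V\right) \frac{1}{V + V}}{2} = 1 + \frac{2 V \frac{1}{2 V}}{2} = 1 + \frac{1}{2} \cdot 1 = 1 + \frac{1}{2} = \frac{3}{2}$)
$h{\left(11 \right)} - -254 = \frac{3}{2} - -254 = \frac{3}{2} + 254 = \frac{511}{2}$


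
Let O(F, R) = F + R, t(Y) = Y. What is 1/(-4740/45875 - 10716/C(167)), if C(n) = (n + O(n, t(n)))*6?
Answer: -4596675/16861498 ≈ -0.27261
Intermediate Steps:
C(n) = 18*n (C(n) = (n + (n + n))*6 = (n + 2*n)*6 = (3*n)*6 = 18*n)
1/(-4740/45875 - 10716/C(167)) = 1/(-4740/45875 - 10716/(18*167)) = 1/(-4740*1/45875 - 10716/3006) = 1/(-948/9175 - 10716*1/3006) = 1/(-948/9175 - 1786/501) = 1/(-16861498/4596675) = -4596675/16861498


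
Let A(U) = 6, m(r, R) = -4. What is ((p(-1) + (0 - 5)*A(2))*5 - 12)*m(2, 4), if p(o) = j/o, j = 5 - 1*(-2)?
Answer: 788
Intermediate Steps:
j = 7 (j = 5 + 2 = 7)
p(o) = 7/o
((p(-1) + (0 - 5)*A(2))*5 - 12)*m(2, 4) = ((7/(-1) + (0 - 5)*6)*5 - 12)*(-4) = ((7*(-1) - 5*6)*5 - 12)*(-4) = ((-7 - 30)*5 - 12)*(-4) = (-37*5 - 12)*(-4) = (-185 - 12)*(-4) = -197*(-4) = 788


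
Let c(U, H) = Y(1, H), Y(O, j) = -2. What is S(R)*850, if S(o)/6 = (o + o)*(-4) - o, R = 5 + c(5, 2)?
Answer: -137700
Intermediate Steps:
c(U, H) = -2
R = 3 (R = 5 - 2 = 3)
S(o) = -54*o (S(o) = 6*((o + o)*(-4) - o) = 6*((2*o)*(-4) - o) = 6*(-8*o - o) = 6*(-9*o) = -54*o)
S(R)*850 = -54*3*850 = -162*850 = -137700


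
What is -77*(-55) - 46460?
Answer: -42225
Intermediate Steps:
-77*(-55) - 46460 = 4235 - 46460 = -42225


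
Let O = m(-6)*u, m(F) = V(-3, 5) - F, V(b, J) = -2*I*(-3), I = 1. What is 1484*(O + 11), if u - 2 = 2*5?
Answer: 230020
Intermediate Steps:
V(b, J) = 6 (V(b, J) = -2*1*(-3) = -2*(-3) = 6)
m(F) = 6 - F
u = 12 (u = 2 + 2*5 = 2 + 10 = 12)
O = 144 (O = (6 - 1*(-6))*12 = (6 + 6)*12 = 12*12 = 144)
1484*(O + 11) = 1484*(144 + 11) = 1484*155 = 230020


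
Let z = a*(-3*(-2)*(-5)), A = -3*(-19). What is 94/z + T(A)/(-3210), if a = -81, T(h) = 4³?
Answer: 2437/130005 ≈ 0.018745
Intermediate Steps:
A = 57
T(h) = 64
z = 2430 (z = -81*(-3*(-2))*(-5) = -486*(-5) = -81*(-30) = 2430)
94/z + T(A)/(-3210) = 94/2430 + 64/(-3210) = 94*(1/2430) + 64*(-1/3210) = 47/1215 - 32/1605 = 2437/130005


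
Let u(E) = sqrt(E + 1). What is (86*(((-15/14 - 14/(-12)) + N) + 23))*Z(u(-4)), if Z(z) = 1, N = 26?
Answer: 88666/21 ≈ 4222.2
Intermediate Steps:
u(E) = sqrt(1 + E)
(86*(((-15/14 - 14/(-12)) + N) + 23))*Z(u(-4)) = (86*(((-15/14 - 14/(-12)) + 26) + 23))*1 = (86*(((-15*1/14 - 14*(-1/12)) + 26) + 23))*1 = (86*(((-15/14 + 7/6) + 26) + 23))*1 = (86*((2/21 + 26) + 23))*1 = (86*(548/21 + 23))*1 = (86*(1031/21))*1 = (88666/21)*1 = 88666/21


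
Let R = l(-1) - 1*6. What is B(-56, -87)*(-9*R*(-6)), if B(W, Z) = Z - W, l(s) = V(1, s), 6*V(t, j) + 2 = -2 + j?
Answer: 11439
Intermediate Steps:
V(t, j) = -⅔ + j/6 (V(t, j) = -⅓ + (-2 + j)/6 = -⅓ + (-⅓ + j/6) = -⅔ + j/6)
l(s) = -⅔ + s/6
R = -41/6 (R = (-⅔ + (⅙)*(-1)) - 1*6 = (-⅔ - ⅙) - 6 = -⅚ - 6 = -41/6 ≈ -6.8333)
B(-56, -87)*(-9*R*(-6)) = (-87 - 1*(-56))*(-9*(-41/6)*(-6)) = (-87 + 56)*((123/2)*(-6)) = -31*(-369) = 11439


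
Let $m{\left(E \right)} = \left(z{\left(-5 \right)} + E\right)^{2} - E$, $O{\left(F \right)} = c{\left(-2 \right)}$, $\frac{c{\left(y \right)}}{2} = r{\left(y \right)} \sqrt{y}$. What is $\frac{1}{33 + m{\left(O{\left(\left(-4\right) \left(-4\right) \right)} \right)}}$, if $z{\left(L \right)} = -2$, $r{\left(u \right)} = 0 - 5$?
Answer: $- \frac{i}{50 \sqrt{2} + 163 i} \approx -0.0051633 - 0.0022399 i$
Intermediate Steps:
$r{\left(u \right)} = -5$ ($r{\left(u \right)} = 0 - 5 = -5$)
$c{\left(y \right)} = - 10 \sqrt{y}$ ($c{\left(y \right)} = 2 \left(- 5 \sqrt{y}\right) = - 10 \sqrt{y}$)
$O{\left(F \right)} = - 10 i \sqrt{2}$ ($O{\left(F \right)} = - 10 \sqrt{-2} = - 10 i \sqrt{2}$)
$m{\left(E \right)} = \left(-2 + E\right)^{2} - E$
$\frac{1}{33 + m{\left(O{\left(\left(-4\right) \left(-4\right) \right)} \right)}} = \frac{1}{33 - \left(- \left(-2 - 10 i \sqrt{2}\right)^{2} - 10 i \sqrt{2}\right)} = \frac{1}{33 + \left(\left(-2 - 10 i \sqrt{2}\right)^{2} + 10 i \sqrt{2}\right)} = \frac{1}{33 + \left(-2 - 10 i \sqrt{2}\right)^{2} + 10 i \sqrt{2}}$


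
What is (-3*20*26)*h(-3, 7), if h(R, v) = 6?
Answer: -9360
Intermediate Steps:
(-3*20*26)*h(-3, 7) = (-3*20*26)*6 = -60*26*6 = -1560*6 = -9360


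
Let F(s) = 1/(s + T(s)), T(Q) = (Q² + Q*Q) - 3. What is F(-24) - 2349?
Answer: -2642624/1125 ≈ -2349.0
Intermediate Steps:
T(Q) = -3 + 2*Q² (T(Q) = (Q² + Q²) - 3 = 2*Q² - 3 = -3 + 2*Q²)
F(s) = 1/(-3 + s + 2*s²) (F(s) = 1/(s + (-3 + 2*s²)) = 1/(-3 + s + 2*s²))
F(-24) - 2349 = 1/(-3 - 24 + 2*(-24)²) - 2349 = 1/(-3 - 24 + 2*576) - 2349 = 1/(-3 - 24 + 1152) - 2349 = 1/1125 - 2349 = -2642624/1125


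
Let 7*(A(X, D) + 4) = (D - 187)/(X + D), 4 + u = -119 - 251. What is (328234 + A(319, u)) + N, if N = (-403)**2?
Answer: 17172416/35 ≈ 4.9064e+5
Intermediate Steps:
N = 162409
u = -374 (u = -4 + (-119 - 251) = -4 - 370 = -374)
A(X, D) = -4 + (-187 + D)/(7*(D + X)) (A(X, D) = -4 + ((D - 187)/(X + D))/7 = -4 + ((-187 + D)/(D + X))/7 = -4 + (-187 + D)/(7*(D + X)))
(328234 + A(319, u)) + N = (328234 + (-187 - 28*319 - 27*(-374))/(7*(-374 + 319))) + 162409 = (328234 + (1/7)*(-187 - 8932 + 10098)/(-55)) + 162409 = (328234 + (1/7)*(-1/55)*979) + 162409 = (328234 - 89/35) + 162409 = 11488101/35 + 162409 = 17172416/35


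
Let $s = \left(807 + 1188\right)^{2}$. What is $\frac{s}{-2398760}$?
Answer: $- \frac{113715}{68536} \approx -1.6592$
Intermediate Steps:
$s = 3980025$ ($s = 1995^{2} = 3980025$)
$\frac{s}{-2398760} = \frac{3980025}{-2398760} = 3980025 \left(- \frac{1}{2398760}\right) = - \frac{113715}{68536}$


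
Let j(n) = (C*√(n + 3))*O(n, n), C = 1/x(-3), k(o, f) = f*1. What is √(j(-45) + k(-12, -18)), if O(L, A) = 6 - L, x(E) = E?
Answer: √(-18 - 17*I*√42) ≈ 6.8423 - 8.0509*I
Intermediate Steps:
k(o, f) = f
C = -⅓ (C = 1/(-3) = -⅓ ≈ -0.33333)
j(n) = -√(3 + n)*(6 - n)/3 (j(n) = (-√(n + 3)/3)*(6 - n) = (-√(3 + n)/3)*(6 - n) = -√(3 + n)*(6 - n)/3)
√(j(-45) + k(-12, -18)) = √(√(3 - 45)*(-6 - 45)/3 - 18) = √((⅓)*√(-42)*(-51) - 18) = √((⅓)*(I*√42)*(-51) - 18) = √(-17*I*√42 - 18) = √(-18 - 17*I*√42)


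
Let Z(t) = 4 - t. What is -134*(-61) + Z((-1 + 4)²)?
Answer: 8169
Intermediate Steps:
-134*(-61) + Z((-1 + 4)²) = -134*(-61) + (4 - (-1 + 4)²) = 8174 + (4 - 1*3²) = 8174 + (4 - 1*9) = 8174 + (4 - 9) = 8174 - 5 = 8169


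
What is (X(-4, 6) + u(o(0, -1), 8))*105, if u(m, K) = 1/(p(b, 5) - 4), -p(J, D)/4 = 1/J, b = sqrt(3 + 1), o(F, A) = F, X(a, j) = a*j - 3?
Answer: -5705/2 ≈ -2852.5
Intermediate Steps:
X(a, j) = -3 + a*j
b = 2 (b = sqrt(4) = 2)
p(J, D) = -4/J
u(m, K) = -1/6 (u(m, K) = 1/(-4/2 - 4) = 1/(-4*1/2 - 4) = 1/(-2 - 4) = 1/(-6) = -1/6)
(X(-4, 6) + u(o(0, -1), 8))*105 = ((-3 - 4*6) - 1/6)*105 = ((-3 - 24) - 1/6)*105 = (-27 - 1/6)*105 = -163/6*105 = -5705/2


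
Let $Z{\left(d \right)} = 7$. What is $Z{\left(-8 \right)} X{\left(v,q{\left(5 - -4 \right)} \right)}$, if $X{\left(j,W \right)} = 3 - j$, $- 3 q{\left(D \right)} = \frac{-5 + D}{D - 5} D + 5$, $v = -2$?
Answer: $35$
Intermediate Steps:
$q{\left(D \right)} = - \frac{5}{3} - \frac{D}{3}$ ($q{\left(D \right)} = - \frac{\frac{-5 + D}{D - 5} D + 5}{3} = - \frac{\frac{-5 + D}{-5 + D} D + 5}{3} = - \frac{1 D + 5}{3} = - \frac{D + 5}{3} = - \frac{5 + D}{3} = - \frac{5}{3} - \frac{D}{3}$)
$Z{\left(-8 \right)} X{\left(v,q{\left(5 - -4 \right)} \right)} = 7 \left(3 - -2\right) = 7 \left(3 + 2\right) = 7 \cdot 5 = 35$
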